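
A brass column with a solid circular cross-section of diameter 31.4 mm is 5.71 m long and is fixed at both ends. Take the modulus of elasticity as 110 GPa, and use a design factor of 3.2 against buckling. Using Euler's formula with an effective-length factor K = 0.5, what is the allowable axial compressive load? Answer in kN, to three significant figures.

I = πd⁴/64 = π×31.4⁴/64 = 47720 mm⁴.
Effective length L_e = KL = 0.5×5.71 m = 2855 mm.
Euler critical load P_cr = π²EI/L_e² = π²×110000×47720/2855² = 6356 N.
P_allow = P_cr/n = 6356/3.2 = 1986 N.

P_allow = 1.99 kN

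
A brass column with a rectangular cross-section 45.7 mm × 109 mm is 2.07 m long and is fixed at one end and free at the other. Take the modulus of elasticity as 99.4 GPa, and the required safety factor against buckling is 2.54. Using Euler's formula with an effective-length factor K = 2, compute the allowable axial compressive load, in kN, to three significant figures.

Buckling occurs about the weak axis: I_min = h·b³/12 = 109×45.7³/12 = 866900 mm⁴ (b = 45.7 mm is the smaller dimension).
Effective length L_e = KL = 2×2.07 m = 4140 mm.
Euler critical load P_cr = π²EI/L_e² = π²×99400×866900/4140² = 49620 N.
P_allow = P_cr/n = 49620/2.54 = 19540 N.

P_allow = 19.5 kN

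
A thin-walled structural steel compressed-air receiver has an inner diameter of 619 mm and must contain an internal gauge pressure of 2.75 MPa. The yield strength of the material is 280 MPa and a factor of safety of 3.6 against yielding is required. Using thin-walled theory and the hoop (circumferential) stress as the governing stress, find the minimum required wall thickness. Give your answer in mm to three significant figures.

σ_allow = 280/3.6 = 77.78 MPa.
Hoop stress σ_h = pD/(2t), so t = pD/(2σ_allow) = 2.75×619/(2×77.78) = 10.94 mm.

t = 10.9 mm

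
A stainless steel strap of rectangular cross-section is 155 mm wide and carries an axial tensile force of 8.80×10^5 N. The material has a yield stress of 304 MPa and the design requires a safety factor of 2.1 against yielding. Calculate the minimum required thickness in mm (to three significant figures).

t = 39.2 mm

σ_allow = 304/2.1 = 144.8 MPa.
Required area A = F/σ_allow = 880000/144.8 = 6079 mm².
t = A/w = 6079/155 = 39.22 mm.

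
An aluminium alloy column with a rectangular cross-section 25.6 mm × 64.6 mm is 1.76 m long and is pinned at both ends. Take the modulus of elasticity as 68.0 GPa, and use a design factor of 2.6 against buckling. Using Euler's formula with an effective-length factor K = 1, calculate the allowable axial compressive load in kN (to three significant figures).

P_allow = 7.53 kN

Buckling occurs about the weak axis: I_min = h·b³/12 = 64.6×25.6³/12 = 90320 mm⁴ (b = 25.6 mm is the smaller dimension).
Effective length L_e = KL = 1×1.76 m = 1760 mm.
Euler critical load P_cr = π²EI/L_e² = π²×68000×90320/1760² = 19570 N.
P_allow = P_cr/n = 19570/2.6 = 7526 N.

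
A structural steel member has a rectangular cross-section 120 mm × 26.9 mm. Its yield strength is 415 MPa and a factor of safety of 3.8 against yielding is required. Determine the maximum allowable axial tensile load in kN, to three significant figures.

F_allow = 353 kN

σ_allow = 415/3.8 = 109.2 MPa.
A = 120×26.9 = 3228 mm².
F_allow = σ_allow × A = 109.2×3228 = 352500 N.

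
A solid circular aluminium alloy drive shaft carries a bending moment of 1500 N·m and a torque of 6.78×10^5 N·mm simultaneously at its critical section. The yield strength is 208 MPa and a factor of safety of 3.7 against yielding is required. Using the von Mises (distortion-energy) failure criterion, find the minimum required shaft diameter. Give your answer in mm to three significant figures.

d = 66.3 mm

σ_allow = σ_y/n = 208/3.7 = 56.22 MPa.
For a solid shaft σ_b = 32M/(πd³) and τ = 16T/(πd³), so the von Mises stress is σ' = (16/πd³)·√(4M²+3T²).
√(4M²+3T²) = √(4×(1.500×10^6)² + 3×(678000)²) = 3.222×10^6 N·mm.
d³ = 16×3.222×10^6/(π×56.22) = 291900 mm³.
d = 66.33 mm.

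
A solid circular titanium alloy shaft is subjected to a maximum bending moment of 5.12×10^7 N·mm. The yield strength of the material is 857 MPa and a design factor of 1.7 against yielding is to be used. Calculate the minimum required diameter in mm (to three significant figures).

d = 101 mm

σ_allow = 857/1.7 = 504.1 MPa.
For a solid circular section σ = 32M/(πd³), so d³ = 32M/(π σ_allow) = 32×5.1200×10^7/(π×504.1) = 1.035×10^6 mm³.
d = 101.1 mm.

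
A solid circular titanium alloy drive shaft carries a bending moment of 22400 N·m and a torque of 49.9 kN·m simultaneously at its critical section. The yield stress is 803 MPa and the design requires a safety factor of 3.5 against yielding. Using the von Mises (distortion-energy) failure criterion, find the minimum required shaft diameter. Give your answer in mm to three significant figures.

σ_allow = σ_y/n = 803/3.5 = 229.4 MPa.
For a solid shaft σ_b = 32M/(πd³) and τ = 16T/(πd³), so the von Mises stress is σ' = (16/πd³)·√(4M²+3T²).
√(4M²+3T²) = √(4×(2.240×10^7)² + 3×(4.990×10^7)²) = 9.735×10^7 N·mm.
d³ = 16×9.735×10^7/(π×229.4) = 2.161×10^6 mm³.
d = 129.3 mm.

d = 129 mm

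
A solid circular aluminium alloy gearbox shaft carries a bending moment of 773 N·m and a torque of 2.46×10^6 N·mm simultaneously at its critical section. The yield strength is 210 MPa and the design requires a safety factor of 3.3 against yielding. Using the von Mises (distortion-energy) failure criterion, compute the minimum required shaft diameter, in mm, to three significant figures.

d = 71.3 mm

σ_allow = σ_y/n = 210/3.3 = 63.64 MPa.
For a solid shaft σ_b = 32M/(πd³) and τ = 16T/(πd³), so the von Mises stress is σ' = (16/πd³)·√(4M²+3T²).
√(4M²+3T²) = √(4×(773000)² + 3×(2.460×10^6)²) = 4.533×10^6 N·mm.
d³ = 16×4.533×10^6/(π×63.64) = 362800 mm³.
d = 71.32 mm.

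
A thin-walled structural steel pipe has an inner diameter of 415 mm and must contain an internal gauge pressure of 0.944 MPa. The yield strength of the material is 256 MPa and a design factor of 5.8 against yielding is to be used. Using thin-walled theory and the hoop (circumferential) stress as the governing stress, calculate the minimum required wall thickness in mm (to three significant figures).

σ_allow = 256/5.8 = 44.14 MPa.
Hoop stress σ_h = pD/(2t), so t = pD/(2σ_allow) = 0.944×415/(2×44.14) = 4.438 mm.

t = 4.44 mm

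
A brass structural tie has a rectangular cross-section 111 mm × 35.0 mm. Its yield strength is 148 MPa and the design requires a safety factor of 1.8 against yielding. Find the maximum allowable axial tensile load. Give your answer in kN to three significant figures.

F_allow = 319 kN

σ_allow = 148/1.8 = 82.22 MPa.
A = 111×35.0 = 3885 mm².
F_allow = σ_allow × A = 82.22×3885 = 319400 N.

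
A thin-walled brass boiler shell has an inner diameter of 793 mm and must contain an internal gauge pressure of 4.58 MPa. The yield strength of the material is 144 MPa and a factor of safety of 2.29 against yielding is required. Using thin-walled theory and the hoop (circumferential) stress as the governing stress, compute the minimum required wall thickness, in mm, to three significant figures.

σ_allow = 144/2.29 = 62.88 MPa.
Hoop stress σ_h = pD/(2t), so t = pD/(2σ_allow) = 4.58×793/(2×62.88) = 28.88 mm.

t = 28.9 mm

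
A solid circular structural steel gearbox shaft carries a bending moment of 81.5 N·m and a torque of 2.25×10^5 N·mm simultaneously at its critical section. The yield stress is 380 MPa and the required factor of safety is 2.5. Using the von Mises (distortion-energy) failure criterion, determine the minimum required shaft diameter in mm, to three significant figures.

d = 24.2 mm

σ_allow = σ_y/n = 380/2.5 = 152.0 MPa.
For a solid shaft σ_b = 32M/(πd³) and τ = 16T/(πd³), so the von Mises stress is σ' = (16/πd³)·√(4M²+3T²).
√(4M²+3T²) = √(4×(81500)² + 3×(225000)²) = 422400 N·mm.
d³ = 16×422400/(π×152.0) = 14150 mm³.
d = 24.19 mm.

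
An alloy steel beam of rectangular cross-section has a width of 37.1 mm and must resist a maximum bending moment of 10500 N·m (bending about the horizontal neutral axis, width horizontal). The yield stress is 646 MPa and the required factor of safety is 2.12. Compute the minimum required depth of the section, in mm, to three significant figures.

h = 74.7 mm

σ_allow = 646/2.12 = 304.7 MPa.
For a rectangular section σ = 6M/(bh²), so h² = 6M/(b σ_allow) = 6×1.0500×10^7/(37.1×304.7) = 5573 mm².
h = 74.65 mm.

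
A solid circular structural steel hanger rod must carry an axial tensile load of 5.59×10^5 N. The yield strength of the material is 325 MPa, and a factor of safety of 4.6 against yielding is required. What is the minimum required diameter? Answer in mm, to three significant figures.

d = 100 mm

Allowable stress σ_allow = 325/4.6 = 70.65 MPa.
Required area A = F/σ_allow = 559000/70.65 = 7912 mm².
A = πd²/4 → d = √(4A/π) = 100.4 mm.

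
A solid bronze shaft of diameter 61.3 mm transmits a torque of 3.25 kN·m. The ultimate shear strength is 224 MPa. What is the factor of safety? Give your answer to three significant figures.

τ = 16T/(πd³) = 16×3250000/(π×61.3³) = 71.86 MPa.
n = τ_limit/τ = 224/71.86 = 3.117.

n = 3.12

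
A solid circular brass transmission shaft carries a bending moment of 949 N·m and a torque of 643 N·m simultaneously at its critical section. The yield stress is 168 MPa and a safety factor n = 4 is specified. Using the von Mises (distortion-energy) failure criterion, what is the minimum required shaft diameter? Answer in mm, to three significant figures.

σ_allow = σ_y/n = 168/4 = 42.00 MPa.
For a solid shaft σ_b = 32M/(πd³) and τ = 16T/(πd³), so the von Mises stress is σ' = (16/πd³)·√(4M²+3T²).
√(4M²+3T²) = √(4×(949000)² + 3×(643000)²) = 2.201×10^6 N·mm.
d³ = 16×2.201×10^6/(π×42.00) = 266800 mm³.
d = 64.38 mm.

d = 64.4 mm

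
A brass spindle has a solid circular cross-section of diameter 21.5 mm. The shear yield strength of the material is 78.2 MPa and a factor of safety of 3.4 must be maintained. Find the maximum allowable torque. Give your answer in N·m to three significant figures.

τ_allow = 78.2/3.4 = 23.00 MPa.
For a solid shaft T_allow = τ_allow·πd³/16; πd³/16 = π×21.5³/16 = 1951 mm³.
T_allow = 23.00×1951 = 44880 N·mm = 44.88 N·m.

T_allow = 44.9 N·m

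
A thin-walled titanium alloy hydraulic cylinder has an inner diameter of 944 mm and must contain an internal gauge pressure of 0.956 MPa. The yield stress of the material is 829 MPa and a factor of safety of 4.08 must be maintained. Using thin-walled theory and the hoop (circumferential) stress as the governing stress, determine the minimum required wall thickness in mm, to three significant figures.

t = 2.22 mm

σ_allow = 829/4.08 = 203.2 MPa.
Hoop stress σ_h = pD/(2t), so t = pD/(2σ_allow) = 0.956×944/(2×203.2) = 2.221 mm.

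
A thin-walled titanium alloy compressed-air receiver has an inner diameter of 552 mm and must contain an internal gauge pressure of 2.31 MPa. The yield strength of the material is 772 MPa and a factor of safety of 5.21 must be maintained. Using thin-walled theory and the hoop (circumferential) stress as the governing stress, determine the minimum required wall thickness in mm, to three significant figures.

σ_allow = 772/5.21 = 148.2 MPa.
Hoop stress σ_h = pD/(2t), so t = pD/(2σ_allow) = 2.31×552/(2×148.2) = 4.303 mm.

t = 4.30 mm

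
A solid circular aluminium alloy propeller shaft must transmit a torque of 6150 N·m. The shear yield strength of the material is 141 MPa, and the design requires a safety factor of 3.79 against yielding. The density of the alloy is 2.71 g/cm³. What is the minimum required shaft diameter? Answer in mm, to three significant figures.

Allowable shear stress τ_allow = 141/3.79 = 37.20 MPa.
For a solid shaft τ = 16T/(πd³), so d³ = 16T/(π τ_allow) = 16×6150000/(π×37.20) = 841900 mm³.
d = (841900)^(1/3) = 94.43 mm.

d = 94.4 mm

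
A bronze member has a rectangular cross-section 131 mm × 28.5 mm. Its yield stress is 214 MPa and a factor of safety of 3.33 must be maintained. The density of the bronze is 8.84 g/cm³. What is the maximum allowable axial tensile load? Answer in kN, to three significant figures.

F_allow = 240 kN

σ_allow = 214/3.33 = 64.26 MPa.
A = 131×28.5 = 3734 mm².
F_allow = σ_allow × A = 64.26×3734 = 239900 N.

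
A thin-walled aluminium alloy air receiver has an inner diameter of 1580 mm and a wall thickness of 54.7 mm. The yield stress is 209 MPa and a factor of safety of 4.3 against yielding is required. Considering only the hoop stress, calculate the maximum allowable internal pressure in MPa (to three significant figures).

σ_allow = 209/4.3 = 48.60 MPa.
σ_h = pD/(2t) → p_allow = 2σ_allow t/D = 2×48.60×54.7/1580 = 3.365 MPa.

p_allow = 3.37 MPa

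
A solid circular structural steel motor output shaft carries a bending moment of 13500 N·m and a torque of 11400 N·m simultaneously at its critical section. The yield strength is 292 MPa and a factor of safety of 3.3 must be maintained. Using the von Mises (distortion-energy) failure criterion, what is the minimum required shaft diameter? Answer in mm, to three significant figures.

d = 124 mm

σ_allow = σ_y/n = 292/3.3 = 88.48 MPa.
For a solid shaft σ_b = 32M/(πd³) and τ = 16T/(πd³), so the von Mises stress is σ' = (16/πd³)·√(4M²+3T²).
√(4M²+3T²) = √(4×(1.350×10^7)² + 3×(1.140×10^7)²) = 3.345×10^7 N·mm.
d³ = 16×3.345×10^7/(π×88.48) = 1.925×10^6 mm³.
d = 124.4 mm.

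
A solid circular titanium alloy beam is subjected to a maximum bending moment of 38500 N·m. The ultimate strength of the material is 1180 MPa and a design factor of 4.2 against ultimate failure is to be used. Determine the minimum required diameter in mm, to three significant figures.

d = 112 mm

σ_allow = 1180/4.2 = 281.0 MPa.
For a solid circular section σ = 32M/(πd³), so d³ = 32M/(π σ_allow) = 32×3.8500×10^7/(π×281.0) = 1.396×10^6 mm³.
d = 111.8 mm.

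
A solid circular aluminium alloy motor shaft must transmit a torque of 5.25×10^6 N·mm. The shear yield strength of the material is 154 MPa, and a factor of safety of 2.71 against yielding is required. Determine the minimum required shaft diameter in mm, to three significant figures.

Allowable shear stress τ_allow = 154/2.71 = 56.83 MPa.
For a solid shaft τ = 16T/(πd³), so d³ = 16T/(π τ_allow) = 16×5250000/(π×56.83) = 470500 mm³.
d = (470500)^(1/3) = 77.78 mm.

d = 77.8 mm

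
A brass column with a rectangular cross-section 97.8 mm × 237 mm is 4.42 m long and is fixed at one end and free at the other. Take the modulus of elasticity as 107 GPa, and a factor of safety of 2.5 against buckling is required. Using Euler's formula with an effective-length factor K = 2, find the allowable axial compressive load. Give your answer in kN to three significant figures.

Buckling occurs about the weak axis: I_min = h·b³/12 = 237×97.8³/12 = 1.847×10^7 mm⁴ (b = 97.8 mm is the smaller dimension).
Effective length L_e = KL = 2×4.42 m = 8840 mm.
Euler critical load P_cr = π²EI/L_e² = π²×107000×1.847×10^7/8840² = 249700 N.
P_allow = P_cr/n = 249700/2.5 = 99870 N.

P_allow = 99.9 kN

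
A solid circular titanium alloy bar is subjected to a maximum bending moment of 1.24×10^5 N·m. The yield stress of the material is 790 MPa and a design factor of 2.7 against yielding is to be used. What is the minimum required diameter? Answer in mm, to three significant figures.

d = 163 mm

σ_allow = 790/2.7 = 292.6 MPa.
For a solid circular section σ = 32M/(πd³), so d³ = 32M/(π σ_allow) = 32×1.2400×10^8/(π×292.6) = 4.317×10^6 mm³.
d = 162.8 mm.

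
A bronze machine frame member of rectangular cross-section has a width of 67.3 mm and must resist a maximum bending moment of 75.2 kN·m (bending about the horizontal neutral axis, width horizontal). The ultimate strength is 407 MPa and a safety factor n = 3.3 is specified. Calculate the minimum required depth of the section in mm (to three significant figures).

σ_allow = 407/3.3 = 123.3 MPa.
For a rectangular section σ = 6M/(bh²), so h² = 6M/(b σ_allow) = 6×7.5200×10^7/(67.3×123.3) = 54360 mm².
h = 233.2 mm.

h = 233 mm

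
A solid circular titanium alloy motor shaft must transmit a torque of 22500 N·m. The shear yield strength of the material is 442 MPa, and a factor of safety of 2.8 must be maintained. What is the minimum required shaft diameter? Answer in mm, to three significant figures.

d = 89.9 mm

Allowable shear stress τ_allow = 442/2.8 = 157.9 MPa.
For a solid shaft τ = 16T/(πd³), so d³ = 16T/(π τ_allow) = 16×2.2500×10^7/(π×157.9) = 725900 mm³.
d = (725900)^(1/3) = 89.87 mm.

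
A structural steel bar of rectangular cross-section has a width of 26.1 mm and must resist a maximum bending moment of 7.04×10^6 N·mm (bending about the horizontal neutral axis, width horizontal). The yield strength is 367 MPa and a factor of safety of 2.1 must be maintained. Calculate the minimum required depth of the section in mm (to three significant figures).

h = 96.2 mm

σ_allow = 367/2.1 = 174.8 MPa.
For a rectangular section σ = 6M/(bh²), so h² = 6M/(b σ_allow) = 6×7040000/(26.1×174.8) = 9261 mm².
h = 96.23 mm.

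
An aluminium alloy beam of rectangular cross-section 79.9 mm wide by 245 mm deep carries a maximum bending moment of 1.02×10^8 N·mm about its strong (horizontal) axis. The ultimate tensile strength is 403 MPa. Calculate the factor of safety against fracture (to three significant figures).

n = 3.16

Section modulus S = bh²/6 = 79.9×245²/6 = 799300 mm³.
σ = M/S = 1.0200×10^8/799300 = 127.6 MPa.
n = 403/127.6 = 3.158.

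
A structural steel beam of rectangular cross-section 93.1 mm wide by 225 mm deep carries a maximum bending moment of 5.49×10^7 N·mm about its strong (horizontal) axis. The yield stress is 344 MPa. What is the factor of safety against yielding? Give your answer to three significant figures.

Section modulus S = bh²/6 = 93.1×225²/6 = 785500 mm³.
σ = M/S = 5.4900×10^7/785500 = 69.89 MPa.
n = 344/69.89 = 4.922.

n = 4.92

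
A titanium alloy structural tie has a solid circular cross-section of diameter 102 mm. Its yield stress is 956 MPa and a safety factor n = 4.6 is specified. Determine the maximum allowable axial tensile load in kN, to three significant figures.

σ_allow = 956/4.6 = 207.8 MPa.
A = πd²/4 = π×102²/4 = 8171 mm².
F_allow = σ_allow × A = 207.8×8171 = 1.698×10^6 N.

F_allow = 1700 kN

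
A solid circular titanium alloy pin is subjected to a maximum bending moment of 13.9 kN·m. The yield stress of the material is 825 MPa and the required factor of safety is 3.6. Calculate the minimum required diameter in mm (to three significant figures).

d = 85.2 mm

σ_allow = 825/3.6 = 229.2 MPa.
For a solid circular section σ = 32M/(πd³), so d³ = 32M/(π σ_allow) = 32×1.3900×10^7/(π×229.2) = 617800 mm³.
d = 85.17 mm.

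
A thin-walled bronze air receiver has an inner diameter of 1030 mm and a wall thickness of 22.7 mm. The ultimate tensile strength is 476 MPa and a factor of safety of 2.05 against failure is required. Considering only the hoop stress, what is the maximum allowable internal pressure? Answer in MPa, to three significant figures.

σ_allow = 476/2.05 = 232.2 MPa.
σ_h = pD/(2t) → p_allow = 2σ_allow t/D = 2×232.2×22.7/1030 = 10.23 MPa.

p_allow = 10.2 MPa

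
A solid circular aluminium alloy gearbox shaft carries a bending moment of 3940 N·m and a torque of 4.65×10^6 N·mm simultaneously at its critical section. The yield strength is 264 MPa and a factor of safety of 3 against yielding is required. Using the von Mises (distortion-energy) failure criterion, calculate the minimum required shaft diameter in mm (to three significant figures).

σ_allow = σ_y/n = 264/3 = 88.00 MPa.
For a solid shaft σ_b = 32M/(πd³) and τ = 16T/(πd³), so the von Mises stress is σ' = (16/πd³)·√(4M²+3T²).
√(4M²+3T²) = √(4×(3.940×10^6)² + 3×(4.650×10^6)²) = 1.127×10^7 N·mm.
d³ = 16×1.127×10^7/(π×88.00) = 652100 mm³.
d = 86.72 mm.

d = 86.7 mm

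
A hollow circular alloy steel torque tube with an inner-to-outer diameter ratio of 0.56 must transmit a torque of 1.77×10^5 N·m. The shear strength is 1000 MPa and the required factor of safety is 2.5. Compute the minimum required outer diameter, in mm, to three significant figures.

τ_allow = 1000/2.5 = 400.0 MPa.
For a hollow shaft τ = 16T/[πd_o³(1−k⁴)] with k = 0.56, so 1−k⁴ = 0.9017.
d_o³ = 16T/[π τ_allow (1−k⁴)] = 16×1.7700×10^8/(π×400.0×0.9017) = 2.499×10^6 mm³.
d_o = 135.7 mm.

d_o = 136 mm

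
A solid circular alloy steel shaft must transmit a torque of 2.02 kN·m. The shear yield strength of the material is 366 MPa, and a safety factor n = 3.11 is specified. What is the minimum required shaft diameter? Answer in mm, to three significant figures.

Allowable shear stress τ_allow = 366/3.11 = 117.7 MPa.
For a solid shaft τ = 16T/(πd³), so d³ = 16T/(π τ_allow) = 16×2020000/(π×117.7) = 87420 mm³.
d = (87420)^(1/3) = 44.38 mm.

d = 44.4 mm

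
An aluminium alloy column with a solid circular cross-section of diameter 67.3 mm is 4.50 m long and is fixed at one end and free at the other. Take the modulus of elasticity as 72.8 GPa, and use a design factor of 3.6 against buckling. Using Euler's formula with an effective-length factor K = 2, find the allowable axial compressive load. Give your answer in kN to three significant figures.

P_allow = 2.48 kN

I = πd⁴/64 = π×67.3⁴/64 = 1.007×10^6 mm⁴.
Effective length L_e = KL = 2×4.50 m = 9000 mm.
Euler critical load P_cr = π²EI/L_e² = π²×72800×1.007×10^6/9000² = 8933 N.
P_allow = P_cr/n = 8933/3.6 = 2481 N.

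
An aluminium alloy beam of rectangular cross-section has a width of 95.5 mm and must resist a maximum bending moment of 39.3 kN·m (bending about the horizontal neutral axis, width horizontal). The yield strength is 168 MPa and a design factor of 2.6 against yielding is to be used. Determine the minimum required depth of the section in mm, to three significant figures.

h = 195 mm

σ_allow = 168/2.6 = 64.62 MPa.
For a rectangular section σ = 6M/(bh²), so h² = 6M/(b σ_allow) = 6×3.9300×10^7/(95.5×64.62) = 38210 mm².
h = 195.5 mm.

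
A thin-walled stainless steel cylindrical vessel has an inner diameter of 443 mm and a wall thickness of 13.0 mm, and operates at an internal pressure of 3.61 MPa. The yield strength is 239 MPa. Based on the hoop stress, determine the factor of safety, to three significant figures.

n = 3.89

σ_h = pD/(2t) = 3.61×443/(2×13.0) = 61.51 MPa.
n = 239/61.51 = 3.886.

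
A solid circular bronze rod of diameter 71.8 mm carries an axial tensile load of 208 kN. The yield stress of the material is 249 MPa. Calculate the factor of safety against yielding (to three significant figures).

n = 4.85

A = πd²/4 = 4049 mm².
σ = F/A = 208000/4049 = 51.37 MPa.
n = 249/51.37 = 4.847.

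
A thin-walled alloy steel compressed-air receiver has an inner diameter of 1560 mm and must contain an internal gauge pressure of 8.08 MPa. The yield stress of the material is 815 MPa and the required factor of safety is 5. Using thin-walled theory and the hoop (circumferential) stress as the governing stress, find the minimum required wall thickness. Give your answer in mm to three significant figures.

t = 38.7 mm

σ_allow = 815/5 = 163.0 MPa.
Hoop stress σ_h = pD/(2t), so t = pD/(2σ_allow) = 8.08×1560/(2×163.0) = 38.67 mm.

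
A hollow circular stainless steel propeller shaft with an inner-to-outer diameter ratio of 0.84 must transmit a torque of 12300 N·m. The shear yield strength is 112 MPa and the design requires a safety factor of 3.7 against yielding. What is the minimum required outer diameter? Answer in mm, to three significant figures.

τ_allow = 112/3.7 = 30.27 MPa.
For a hollow shaft τ = 16T/[πd_o³(1−k⁴)] with k = 0.84, so 1−k⁴ = 0.5021.
d_o³ = 16T/[π τ_allow (1−k⁴)] = 16×1.2300×10^7/(π×30.27×0.5021) = 4.121×10^6 mm³.
d_o = 160.3 mm.

d_o = 160 mm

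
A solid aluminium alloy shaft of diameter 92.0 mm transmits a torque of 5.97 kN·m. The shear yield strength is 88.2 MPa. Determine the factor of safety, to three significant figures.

τ = 16T/(πd³) = 16×5970000/(π×92.0³) = 39.05 MPa.
n = τ_limit/τ = 88.2/39.05 = 2.259.

n = 2.26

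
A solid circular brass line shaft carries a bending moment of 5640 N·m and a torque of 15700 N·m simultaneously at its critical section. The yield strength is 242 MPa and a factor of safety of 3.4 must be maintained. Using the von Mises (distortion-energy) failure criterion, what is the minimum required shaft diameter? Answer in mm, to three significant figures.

σ_allow = σ_y/n = 242/3.4 = 71.18 MPa.
For a solid shaft σ_b = 32M/(πd³) and τ = 16T/(πd³), so the von Mises stress is σ' = (16/πd³)·√(4M²+3T²).
√(4M²+3T²) = √(4×(5.640×10^6)² + 3×(1.570×10^7)²) = 2.944×10^7 N·mm.
d³ = 16×2.944×10^7/(π×71.18) = 2.107×10^6 mm³.
d = 128.2 mm.

d = 128 mm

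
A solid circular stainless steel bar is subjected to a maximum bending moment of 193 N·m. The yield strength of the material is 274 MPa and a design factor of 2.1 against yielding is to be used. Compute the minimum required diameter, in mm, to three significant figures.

σ_allow = 274/2.1 = 130.5 MPa.
For a solid circular section σ = 32M/(πd³), so d³ = 32M/(π σ_allow) = 32×193000/(π×130.5) = 15070 mm³.
d = 24.70 mm.

d = 24.7 mm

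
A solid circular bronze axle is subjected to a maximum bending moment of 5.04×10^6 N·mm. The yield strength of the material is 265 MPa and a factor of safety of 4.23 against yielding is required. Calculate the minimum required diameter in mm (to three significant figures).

σ_allow = 265/4.23 = 62.65 MPa.
For a solid circular section σ = 32M/(πd³), so d³ = 32M/(π σ_allow) = 32×5040000/(π×62.65) = 819500 mm³.
d = 93.58 mm.

d = 93.6 mm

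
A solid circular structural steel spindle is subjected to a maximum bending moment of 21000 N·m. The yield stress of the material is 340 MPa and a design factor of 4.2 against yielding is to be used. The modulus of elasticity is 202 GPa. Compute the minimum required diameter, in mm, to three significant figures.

σ_allow = 340/4.2 = 80.95 MPa.
For a solid circular section σ = 32M/(πd³), so d³ = 32M/(π σ_allow) = 32×2.1000×10^7/(π×80.95) = 2.642×10^6 mm³.
d = 138.2 mm.

d = 138 mm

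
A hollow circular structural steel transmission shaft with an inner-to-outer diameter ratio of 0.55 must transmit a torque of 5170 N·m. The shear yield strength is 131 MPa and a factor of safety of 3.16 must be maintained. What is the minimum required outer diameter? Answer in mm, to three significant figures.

τ_allow = 131/3.16 = 41.46 MPa.
For a hollow shaft τ = 16T/[πd_o³(1−k⁴)] with k = 0.55, so 1−k⁴ = 0.9085.
d_o³ = 16T/[π τ_allow (1−k⁴)] = 16×5170000/(π×41.46×0.9085) = 699100 mm³.
d_o = 88.75 mm.

d_o = 88.8 mm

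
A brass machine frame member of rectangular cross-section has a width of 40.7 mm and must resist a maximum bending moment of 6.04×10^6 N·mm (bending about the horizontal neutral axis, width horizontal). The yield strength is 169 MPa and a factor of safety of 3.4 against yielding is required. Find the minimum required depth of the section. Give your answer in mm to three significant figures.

σ_allow = 169/3.4 = 49.71 MPa.
For a rectangular section σ = 6M/(bh²), so h² = 6M/(b σ_allow) = 6×6040000/(40.7×49.71) = 17910 mm².
h = 133.8 mm.

h = 134 mm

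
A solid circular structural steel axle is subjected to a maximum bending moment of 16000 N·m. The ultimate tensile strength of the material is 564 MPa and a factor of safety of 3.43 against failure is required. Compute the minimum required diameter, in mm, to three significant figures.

σ_allow = 564/3.43 = 164.4 MPa.
For a solid circular section σ = 32M/(πd³), so d³ = 32M/(π σ_allow) = 32×1.6000×10^7/(π×164.4) = 991100 mm³.
d = 99.70 mm.

d = 99.7 mm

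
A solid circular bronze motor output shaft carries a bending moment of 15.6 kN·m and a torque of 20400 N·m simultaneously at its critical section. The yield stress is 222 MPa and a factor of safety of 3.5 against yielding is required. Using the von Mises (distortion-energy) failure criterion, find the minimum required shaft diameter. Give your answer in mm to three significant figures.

σ_allow = σ_y/n = 222/3.5 = 63.43 MPa.
For a solid shaft σ_b = 32M/(πd³) and τ = 16T/(πd³), so the von Mises stress is σ' = (16/πd³)·√(4M²+3T²).
√(4M²+3T²) = √(4×(1.560×10^7)² + 3×(2.040×10^7)²) = 4.714×10^7 N·mm.
d³ = 16×4.714×10^7/(π×63.43) = 3.785×10^6 mm³.
d = 155.8 mm.

d = 156 mm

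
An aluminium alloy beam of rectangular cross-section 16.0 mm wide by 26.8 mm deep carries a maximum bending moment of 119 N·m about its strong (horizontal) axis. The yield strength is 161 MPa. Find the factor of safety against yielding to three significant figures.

Section modulus S = bh²/6 = 16.0×26.8²/6 = 1915 mm³.
σ = M/S = 119000/1915 = 62.13 MPa.
n = 161/62.13 = 2.591.

n = 2.59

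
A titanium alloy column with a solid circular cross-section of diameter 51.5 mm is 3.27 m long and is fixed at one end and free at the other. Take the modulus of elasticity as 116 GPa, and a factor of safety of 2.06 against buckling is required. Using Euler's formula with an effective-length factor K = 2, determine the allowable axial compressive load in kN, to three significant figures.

I = πd⁴/64 = π×51.5⁴/64 = 345300 mm⁴.
Effective length L_e = KL = 2×3.27 m = 6540 mm.
Euler critical load P_cr = π²EI/L_e² = π²×116000×345300/6540² = 9243 N.
P_allow = P_cr/n = 9243/2.06 = 4487 N.

P_allow = 4.49 kN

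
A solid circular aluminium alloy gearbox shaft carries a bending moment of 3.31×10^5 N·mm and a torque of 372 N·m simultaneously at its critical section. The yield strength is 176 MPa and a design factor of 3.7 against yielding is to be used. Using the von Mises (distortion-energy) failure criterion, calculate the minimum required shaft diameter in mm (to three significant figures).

d = 46.2 mm

σ_allow = σ_y/n = 176/3.7 = 47.57 MPa.
For a solid shaft σ_b = 32M/(πd³) and τ = 16T/(πd³), so the von Mises stress is σ' = (16/πd³)·√(4M²+3T²).
√(4M²+3T²) = √(4×(331000)² + 3×(372000)²) = 923800 N·mm.
d³ = 16×923800/(π×47.57) = 98910 mm³.
d = 46.25 mm.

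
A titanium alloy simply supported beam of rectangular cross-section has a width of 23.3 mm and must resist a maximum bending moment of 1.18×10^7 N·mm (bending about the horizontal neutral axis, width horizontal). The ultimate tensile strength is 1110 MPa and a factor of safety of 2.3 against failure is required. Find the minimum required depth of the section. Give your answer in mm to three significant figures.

σ_allow = 1110/2.3 = 482.6 MPa.
For a rectangular section σ = 6M/(bh²), so h² = 6M/(b σ_allow) = 6×1.1800×10^7/(23.3×482.6) = 6296 mm².
h = 79.35 mm.

h = 79.3 mm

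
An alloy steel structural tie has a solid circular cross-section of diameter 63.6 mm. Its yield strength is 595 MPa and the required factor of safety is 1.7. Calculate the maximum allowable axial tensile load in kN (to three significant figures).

σ_allow = 595/1.7 = 350.0 MPa.
A = πd²/4 = π×63.6²/4 = 3177 mm².
F_allow = σ_allow × A = 350.0×3177 = 1.112×10^6 N.

F_allow = 1110 kN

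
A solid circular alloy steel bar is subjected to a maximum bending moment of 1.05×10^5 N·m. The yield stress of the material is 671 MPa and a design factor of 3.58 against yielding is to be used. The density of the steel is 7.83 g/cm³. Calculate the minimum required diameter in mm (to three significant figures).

σ_allow = 671/3.58 = 187.4 MPa.
For a solid circular section σ = 32M/(πd³), so d³ = 32M/(π σ_allow) = 32×1.0500×10^8/(π×187.4) = 5.706×10^6 mm³.
d = 178.7 mm.

d = 179 mm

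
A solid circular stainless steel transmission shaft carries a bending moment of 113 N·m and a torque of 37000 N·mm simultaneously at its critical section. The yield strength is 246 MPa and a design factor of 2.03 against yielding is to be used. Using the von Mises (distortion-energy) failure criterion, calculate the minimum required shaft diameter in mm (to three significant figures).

σ_allow = σ_y/n = 246/2.03 = 121.2 MPa.
For a solid shaft σ_b = 32M/(πd³) and τ = 16T/(πd³), so the von Mises stress is σ' = (16/πd³)·√(4M²+3T²).
√(4M²+3T²) = √(4×(113000)² + 3×(37000)²) = 234900 N·mm.
d³ = 16×234900/(π×121.2) = 9873 mm³.
d = 21.45 mm.

d = 21.5 mm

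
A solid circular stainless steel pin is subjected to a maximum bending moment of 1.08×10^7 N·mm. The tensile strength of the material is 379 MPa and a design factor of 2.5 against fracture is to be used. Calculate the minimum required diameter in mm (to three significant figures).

d = 89.9 mm

σ_allow = 379/2.5 = 151.6 MPa.
For a solid circular section σ = 32M/(πd³), so d³ = 32M/(π σ_allow) = 32×1.0800×10^7/(π×151.6) = 725600 mm³.
d = 89.86 mm.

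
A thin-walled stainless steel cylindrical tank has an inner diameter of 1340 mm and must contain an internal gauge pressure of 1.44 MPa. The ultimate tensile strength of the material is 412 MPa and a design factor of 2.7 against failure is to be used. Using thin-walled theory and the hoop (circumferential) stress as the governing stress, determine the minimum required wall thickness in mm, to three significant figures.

σ_allow = 412/2.7 = 152.6 MPa.
Hoop stress σ_h = pD/(2t), so t = pD/(2σ_allow) = 1.44×1340/(2×152.6) = 6.323 mm.

t = 6.32 mm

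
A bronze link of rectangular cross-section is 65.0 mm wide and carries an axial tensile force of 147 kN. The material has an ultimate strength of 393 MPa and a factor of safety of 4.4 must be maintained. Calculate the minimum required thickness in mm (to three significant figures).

σ_allow = 393/4.4 = 89.32 MPa.
Required area A = F/σ_allow = 147000/89.32 = 1646 mm².
t = A/w = 1646/65.0 = 25.32 mm.

t = 25.3 mm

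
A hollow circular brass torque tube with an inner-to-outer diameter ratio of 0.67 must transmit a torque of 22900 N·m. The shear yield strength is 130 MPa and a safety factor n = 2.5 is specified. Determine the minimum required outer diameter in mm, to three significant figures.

τ_allow = 130/2.5 = 52.00 MPa.
For a hollow shaft τ = 16T/[πd_o³(1−k⁴)] with k = 0.67, so 1−k⁴ = 0.7985.
d_o³ = 16T/[π τ_allow (1−k⁴)] = 16×2.2900×10^7/(π×52.00×0.7985) = 2.809×10^6 mm³.
d_o = 141.1 mm.

d_o = 141 mm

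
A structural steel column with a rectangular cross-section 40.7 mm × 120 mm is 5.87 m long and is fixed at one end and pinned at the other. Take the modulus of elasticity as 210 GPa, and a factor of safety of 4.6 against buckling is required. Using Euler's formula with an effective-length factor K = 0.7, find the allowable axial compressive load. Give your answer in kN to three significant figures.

Buckling occurs about the weak axis: I_min = h·b³/12 = 120×40.7³/12 = 674200 mm⁴ (b = 40.7 mm is the smaller dimension).
Effective length L_e = KL = 0.7×5.87 m = 4109 mm.
Euler critical load P_cr = π²EI/L_e² = π²×210000×674200/4109² = 82760 N.
P_allow = P_cr/n = 82760/4.6 = 17990 N.

P_allow = 18.0 kN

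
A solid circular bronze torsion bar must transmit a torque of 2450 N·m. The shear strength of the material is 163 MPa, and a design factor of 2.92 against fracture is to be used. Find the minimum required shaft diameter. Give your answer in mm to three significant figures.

Allowable shear stress τ_allow = 163/2.92 = 55.82 MPa.
For a solid shaft τ = 16T/(πd³), so d³ = 16T/(π τ_allow) = 16×2450000/(π×55.82) = 223500 mm³.
d = (223500)^(1/3) = 60.69 mm.

d = 60.7 mm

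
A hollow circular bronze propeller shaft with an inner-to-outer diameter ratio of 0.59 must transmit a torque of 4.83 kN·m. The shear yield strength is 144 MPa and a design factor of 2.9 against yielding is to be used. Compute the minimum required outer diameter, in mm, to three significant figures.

τ_allow = 144/2.9 = 49.66 MPa.
For a hollow shaft τ = 16T/[πd_o³(1−k⁴)] with k = 0.59, so 1−k⁴ = 0.8788.
d_o³ = 16T/[π τ_allow (1−k⁴)] = 16×4830000/(π×49.66×0.8788) = 563700 mm³.
d_o = 82.61 mm.

d_o = 82.6 mm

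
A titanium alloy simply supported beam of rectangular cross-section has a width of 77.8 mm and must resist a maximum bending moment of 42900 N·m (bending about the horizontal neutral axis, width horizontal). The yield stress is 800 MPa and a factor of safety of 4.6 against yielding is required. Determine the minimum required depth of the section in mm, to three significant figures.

h = 138 mm

σ_allow = 800/4.6 = 173.9 MPa.
For a rectangular section σ = 6M/(bh²), so h² = 6M/(b σ_allow) = 6×4.2900×10^7/(77.8×173.9) = 19020 mm².
h = 137.9 mm.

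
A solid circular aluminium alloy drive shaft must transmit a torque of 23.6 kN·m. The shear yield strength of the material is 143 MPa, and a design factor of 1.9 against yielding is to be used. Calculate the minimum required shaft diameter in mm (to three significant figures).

Allowable shear stress τ_allow = 143/1.9 = 75.26 MPa.
For a solid shaft τ = 16T/(πd³), so d³ = 16T/(π τ_allow) = 16×2.3600×10^7/(π×75.26) = 1.597×10^6 mm³.
d = (1.597×10^6)^(1/3) = 116.9 mm.

d = 117 mm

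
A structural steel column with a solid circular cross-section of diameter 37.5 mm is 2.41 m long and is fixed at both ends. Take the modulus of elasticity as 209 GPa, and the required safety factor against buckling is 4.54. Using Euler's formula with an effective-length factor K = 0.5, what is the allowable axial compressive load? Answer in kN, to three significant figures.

I = πd⁴/64 = π×37.5⁴/64 = 97070 mm⁴.
Effective length L_e = KL = 0.5×2.41 m = 1205 mm.
Euler critical load P_cr = π²EI/L_e² = π²×209000×97070/1205² = 137900 N.
P_allow = P_cr/n = 137900/4.54 = 30370 N.

P_allow = 30.4 kN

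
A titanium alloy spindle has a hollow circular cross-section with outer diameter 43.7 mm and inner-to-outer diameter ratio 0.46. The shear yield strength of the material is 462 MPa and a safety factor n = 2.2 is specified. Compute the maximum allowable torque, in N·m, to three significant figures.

T_allow = 3290 N·m

τ_allow = 462/2.2 = 210.0 MPa.
For a hollow shaft T_allow = τ_allow·πd_o³(1−k⁴)/16 with 1−k⁴ = 0.9552, so πd_o³(1−k⁴)/16 = 15650 mm³.
T_allow = 210.0×15650 = 3.287×10^6 N·mm = 3287 N·m.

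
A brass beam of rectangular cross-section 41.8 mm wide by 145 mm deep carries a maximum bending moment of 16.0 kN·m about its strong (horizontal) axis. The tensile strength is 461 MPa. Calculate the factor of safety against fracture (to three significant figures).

Section modulus S = bh²/6 = 41.8×145²/6 = 146500 mm³.
σ = M/S = 1.6000×10^7/146500 = 109.2 MPa.
n = 461/109.2 = 4.220.

n = 4.22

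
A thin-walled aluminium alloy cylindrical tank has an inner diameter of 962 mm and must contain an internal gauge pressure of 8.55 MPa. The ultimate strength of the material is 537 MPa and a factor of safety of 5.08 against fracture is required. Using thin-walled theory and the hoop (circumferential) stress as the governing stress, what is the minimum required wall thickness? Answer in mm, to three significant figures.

t = 38.9 mm

σ_allow = 537/5.08 = 105.7 MPa.
Hoop stress σ_h = pD/(2t), so t = pD/(2σ_allow) = 8.55×962/(2×105.7) = 38.90 mm.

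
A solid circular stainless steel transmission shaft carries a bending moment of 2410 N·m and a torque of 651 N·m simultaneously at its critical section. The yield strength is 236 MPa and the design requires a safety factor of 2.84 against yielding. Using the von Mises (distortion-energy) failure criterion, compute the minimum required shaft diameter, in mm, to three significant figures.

σ_allow = σ_y/n = 236/2.84 = 83.10 MPa.
For a solid shaft σ_b = 32M/(πd³) and τ = 16T/(πd³), so the von Mises stress is σ' = (16/πd³)·√(4M²+3T²).
√(4M²+3T²) = √(4×(2.410×10^6)² + 3×(651000)²) = 4.950×10^6 N·mm.
d³ = 16×4.950×10^6/(π×83.10) = 303400 mm³.
d = 67.19 mm.

d = 67.2 mm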